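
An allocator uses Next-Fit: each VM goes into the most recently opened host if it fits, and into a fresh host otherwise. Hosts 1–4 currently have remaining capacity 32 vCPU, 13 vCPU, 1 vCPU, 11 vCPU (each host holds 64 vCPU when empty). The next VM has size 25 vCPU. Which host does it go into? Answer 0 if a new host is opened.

Next-Fit only looks at host 4, which has 11 vCPU free.
25 vCPU does not fit, so a new host is opened.

0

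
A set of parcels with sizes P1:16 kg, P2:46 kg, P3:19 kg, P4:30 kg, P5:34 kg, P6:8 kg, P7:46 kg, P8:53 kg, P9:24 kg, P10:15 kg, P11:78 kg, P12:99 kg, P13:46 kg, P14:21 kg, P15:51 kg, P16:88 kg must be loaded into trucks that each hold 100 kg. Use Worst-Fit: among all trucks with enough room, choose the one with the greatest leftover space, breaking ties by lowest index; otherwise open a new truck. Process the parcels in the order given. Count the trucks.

8 trucks

truck 1: place P1 (16 kg), 84 kg left
truck 1: place P2 (46 kg), 38 kg left
truck 1: place P3 (19 kg), 19 kg left
truck 2: place P4 (30 kg), 70 kg left
truck 2: place P5 (34 kg), 36 kg left
truck 2: place P6 (8 kg), 28 kg left
truck 3: place P7 (46 kg), 54 kg left
truck 3: place P8 (53 kg), 1 kg left
truck 2: place P9 (24 kg), 4 kg left
truck 1: place P10 (15 kg), 4 kg left
truck 4: place P11 (78 kg), 22 kg left
truck 5: place P12 (99 kg), 1 kg left
truck 6: place P13 (46 kg), 54 kg left
truck 6: place P14 (21 kg), 33 kg left
truck 7: place P15 (51 kg), 49 kg left
truck 8: place P16 (88 kg), 12 kg left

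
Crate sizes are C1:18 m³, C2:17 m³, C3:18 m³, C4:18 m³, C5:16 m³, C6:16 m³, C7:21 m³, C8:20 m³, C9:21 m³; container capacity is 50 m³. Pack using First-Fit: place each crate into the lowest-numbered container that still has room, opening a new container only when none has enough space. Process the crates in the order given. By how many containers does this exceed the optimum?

1

First-Fit: [18,17] [18,18] [16,16] [21,20] [21] → 5 containers.
Total size 165 m³; any packing needs at least ⌈165/50⌉ = 4 containers.
An optimal packing achieves that bound: [21,21] [20,18] [18,18] [17,16,16] → 4 containers.
Excess: 5 − 4 = 1.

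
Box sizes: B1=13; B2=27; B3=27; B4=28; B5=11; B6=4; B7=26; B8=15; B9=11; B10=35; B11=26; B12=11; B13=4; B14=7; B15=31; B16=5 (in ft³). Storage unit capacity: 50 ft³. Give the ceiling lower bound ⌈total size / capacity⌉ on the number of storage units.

Total size = 13 + 27 + 27 + 28 + 11 + 4 + 26 + 15 + 11 + 35 + 26 + 11 + 4 + 7 + 31 + 5 = 281 ft³.
⌈281 / 50⌉ = 6.

6 storage units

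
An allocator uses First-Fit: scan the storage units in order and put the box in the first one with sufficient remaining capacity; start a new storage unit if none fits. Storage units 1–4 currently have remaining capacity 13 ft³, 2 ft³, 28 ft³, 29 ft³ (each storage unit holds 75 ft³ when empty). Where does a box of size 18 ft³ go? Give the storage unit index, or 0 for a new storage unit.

Storage units with room: storage unit 3 (28 ft³), storage unit 4 (29 ft³).
The first with room is storage unit 3.

3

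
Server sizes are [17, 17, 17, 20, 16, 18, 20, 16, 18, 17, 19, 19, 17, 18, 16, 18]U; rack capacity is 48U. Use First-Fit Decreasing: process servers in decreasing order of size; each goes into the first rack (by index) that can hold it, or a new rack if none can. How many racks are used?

Sorted descending: 20, 20, 19, 19, 18, 18, 18, 18, 17, 17, 17, 17, 17, 16, 16, 16.
20U → rack 1 (remaining 28U)
20U → rack 1 (remaining 8U)
19U → rack 2 (remaining 29U)
19U → rack 2 (remaining 10U)
18U → rack 3 (remaining 30U)
18U → rack 3 (remaining 12U)
18U → rack 4 (remaining 30U)
18U → rack 4 (remaining 12U)
17U → rack 5 (remaining 31U)
17U → rack 5 (remaining 14U)
17U → rack 6 (remaining 31U)
17U → rack 6 (remaining 14U)
17U → rack 7 (remaining 31U)
16U → rack 7 (remaining 15U)
16U → rack 8 (remaining 32U)
16U → rack 8 (remaining 16U)
Final racks: [20,20] [19,19] [18,18] [18,18] [17,17] [17,17] [17,16] [16,16].

8 racks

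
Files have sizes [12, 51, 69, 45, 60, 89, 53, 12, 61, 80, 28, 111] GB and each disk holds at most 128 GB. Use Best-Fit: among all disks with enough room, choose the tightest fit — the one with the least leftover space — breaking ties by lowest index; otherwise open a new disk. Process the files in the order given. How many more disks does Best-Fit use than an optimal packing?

0

Best-Fit: [12,51,60] [69,45,12] [89,28] [53,61] [80] [111] → 6 disks.
Total size 671 GB; any packing needs at least ⌈671/128⌉ = 6 disks.
So 6 is already optimal.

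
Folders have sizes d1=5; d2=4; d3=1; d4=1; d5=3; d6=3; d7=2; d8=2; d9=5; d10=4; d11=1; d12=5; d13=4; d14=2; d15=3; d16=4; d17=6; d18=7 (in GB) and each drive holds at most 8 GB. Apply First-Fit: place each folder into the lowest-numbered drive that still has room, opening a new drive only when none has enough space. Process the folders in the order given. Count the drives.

d1 (5 GB) → drive 1 (remaining 3 GB)
d2 (4 GB) → drive 2 (remaining 4 GB)
d3 (1 GB) → drive 1 (remaining 2 GB)
d4 (1 GB) → drive 1 (remaining 1 GB)
d5 (3 GB) → drive 2 (remaining 1 GB)
d6 (3 GB) → drive 3 (remaining 5 GB)
d7 (2 GB) → drive 3 (remaining 3 GB)
d8 (2 GB) → drive 3 (remaining 1 GB)
d9 (5 GB) → drive 4 (remaining 3 GB)
d10 (4 GB) → drive 5 (remaining 4 GB)
d11 (1 GB) → drive 1 (remaining 0 GB)
d12 (5 GB) → drive 6 (remaining 3 GB)
d13 (4 GB) → drive 5 (remaining 0 GB)
d14 (2 GB) → drive 4 (remaining 1 GB)
d15 (3 GB) → drive 6 (remaining 0 GB)
d16 (4 GB) → drive 7 (remaining 4 GB)
d17 (6 GB) → drive 8 (remaining 2 GB)
d18 (7 GB) → drive 9 (remaining 1 GB)
Final drives: [5,1,1,1] [4,3] [3,2,2] [5,2] [4,4] [5,3] [4] [6] [7].

9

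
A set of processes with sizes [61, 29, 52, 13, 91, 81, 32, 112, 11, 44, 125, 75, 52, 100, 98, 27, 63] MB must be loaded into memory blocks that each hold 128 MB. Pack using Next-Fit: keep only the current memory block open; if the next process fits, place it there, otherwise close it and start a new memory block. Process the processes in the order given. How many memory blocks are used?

Put 61 MB in memory block 1; 67 MB remain.
Put 29 MB in memory block 1; 38 MB remain.
Put 52 MB in memory block 2; 76 MB remain.
Put 13 MB in memory block 2; 63 MB remain.
Put 91 MB in memory block 3; 37 MB remain.
Put 81 MB in memory block 4; 47 MB remain.
Put 32 MB in memory block 4; 15 MB remain.
Put 112 MB in memory block 5; 16 MB remain.
Put 11 MB in memory block 5; 5 MB remain.
Put 44 MB in memory block 6; 84 MB remain.
Put 125 MB in memory block 7; 3 MB remain.
Put 75 MB in memory block 8; 53 MB remain.
Put 52 MB in memory block 8; 1 MB remain.
Put 100 MB in memory block 9; 28 MB remain.
Put 98 MB in memory block 10; 30 MB remain.
Put 27 MB in memory block 10; 3 MB remain.
Put 63 MB in memory block 11; 65 MB remain.
Final memory blocks: [61,29] [52,13] [91] [81,32] [112,11] [44] [125] [75,52] [100] [98,27] [63].

11 memory blocks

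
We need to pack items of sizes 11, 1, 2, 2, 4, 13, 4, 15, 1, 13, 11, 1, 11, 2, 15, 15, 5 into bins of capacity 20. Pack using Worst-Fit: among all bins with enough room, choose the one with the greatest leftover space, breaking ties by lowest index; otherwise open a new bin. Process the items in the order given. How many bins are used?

8 bins

11 → bin 1 (remaining 9)
1 → bin 1 (remaining 8)
2 → bin 1 (remaining 6)
2 → bin 1 (remaining 4)
4 → bin 1 (remaining 0)
13 → bin 2 (remaining 7)
4 → bin 2 (remaining 3)
15 → bin 3 (remaining 5)
1 → bin 3 (remaining 4)
13 → bin 4 (remaining 7)
11 → bin 5 (remaining 9)
1 → bin 5 (remaining 8)
11 → bin 6 (remaining 9)
2 → bin 6 (remaining 7)
15 → bin 7 (remaining 5)
15 → bin 8 (remaining 5)
5 → bin 5 (remaining 3)
Final bins: [11,1,2,2,4] [13,4] [15,1] [13] [11,1,5] [11,2] [15] [15].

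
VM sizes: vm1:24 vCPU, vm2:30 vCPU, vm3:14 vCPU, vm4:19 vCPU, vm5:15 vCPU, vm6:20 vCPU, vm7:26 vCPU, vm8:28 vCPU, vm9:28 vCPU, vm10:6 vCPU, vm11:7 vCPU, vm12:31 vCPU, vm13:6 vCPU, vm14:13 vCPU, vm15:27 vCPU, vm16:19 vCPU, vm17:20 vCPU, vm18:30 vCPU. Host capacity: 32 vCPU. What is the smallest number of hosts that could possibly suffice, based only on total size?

12 hosts

Total size = 24 + 30 + 14 + 19 + 15 + 20 + 26 + 28 + 28 + 6 + 7 + 31 + 6 + 13 + 27 + 19 + 20 + 30 = 363 vCPU.
⌈363 / 32⌉ = 12.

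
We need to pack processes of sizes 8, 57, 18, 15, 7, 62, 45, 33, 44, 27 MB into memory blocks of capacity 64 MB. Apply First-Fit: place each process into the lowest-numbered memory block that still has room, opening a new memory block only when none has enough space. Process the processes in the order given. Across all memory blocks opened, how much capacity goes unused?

8 MB → memory block 1 (remaining 56 MB)
57 MB → memory block 2 (remaining 7 MB)
18 MB → memory block 1 (remaining 38 MB)
15 MB → memory block 1 (remaining 23 MB)
7 MB → memory block 1 (remaining 16 MB)
62 MB → memory block 3 (remaining 2 MB)
45 MB → memory block 4 (remaining 19 MB)
33 MB → memory block 5 (remaining 31 MB)
44 MB → memory block 6 (remaining 20 MB)
27 MB → memory block 5 (remaining 4 MB)
6 memory blocks × 64 MB = 384 MB; used 316 MB; unused 68 MB.

68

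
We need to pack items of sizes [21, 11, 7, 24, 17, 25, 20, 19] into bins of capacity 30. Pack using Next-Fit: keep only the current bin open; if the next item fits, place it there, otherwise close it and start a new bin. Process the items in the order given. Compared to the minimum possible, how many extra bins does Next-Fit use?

Next-Fit: [21] [11,7] [24] [17] [25] [20] [19] → 7 bins.
6 items exceed 15 (half the capacity), and no two of those can share a bin, so at least 6 bins are needed.
An optimal packing achieves that bound: [25] [24] [21,7] [20] [19,11] [17] → 6 bins.
Excess: 7 − 6 = 1.

1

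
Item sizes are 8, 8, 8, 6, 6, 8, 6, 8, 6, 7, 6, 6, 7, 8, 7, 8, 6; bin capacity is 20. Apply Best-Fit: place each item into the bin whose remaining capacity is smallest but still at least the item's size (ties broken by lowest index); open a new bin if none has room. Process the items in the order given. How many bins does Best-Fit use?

8 → bin 1 (remaining 12)
8 → bin 1 (remaining 4)
8 → bin 2 (remaining 12)
6 → bin 2 (remaining 6)
6 → bin 2 (remaining 0)
8 → bin 3 (remaining 12)
6 → bin 3 (remaining 6)
8 → bin 4 (remaining 12)
6 → bin 3 (remaining 0)
7 → bin 4 (remaining 5)
6 → bin 5 (remaining 14)
6 → bin 5 (remaining 8)
7 → bin 5 (remaining 1)
8 → bin 6 (remaining 12)
7 → bin 6 (remaining 5)
8 → bin 7 (remaining 12)
6 → bin 7 (remaining 6)
Final bins: [8,8] [8,6,6] [8,6,6] [8,7] [6,6,7] [8,7] [8,6].

7 bins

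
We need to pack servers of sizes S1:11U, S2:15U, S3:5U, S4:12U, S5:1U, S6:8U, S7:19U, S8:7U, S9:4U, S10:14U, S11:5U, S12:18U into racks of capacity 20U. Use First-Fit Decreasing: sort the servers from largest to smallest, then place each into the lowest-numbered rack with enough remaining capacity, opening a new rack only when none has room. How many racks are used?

Sorted descending: 19, 18, 15, 14, 12, 11, 8, 7, 5, 5, 4, 1.
rack 1: place 19U, 1U left
rack 2: place 18U, 2U left
rack 3: place 15U, 5U left
rack 4: place 14U, 6U left
rack 5: place 12U, 8U left
rack 6: place 11U, 9U left
rack 5: place 8U, 0U left
rack 6: place 7U, 2U left
rack 3: place 5U, 0U left
rack 4: place 5U, 1U left
rack 7: place 4U, 16U left
rack 1: place 1U, 0U left

7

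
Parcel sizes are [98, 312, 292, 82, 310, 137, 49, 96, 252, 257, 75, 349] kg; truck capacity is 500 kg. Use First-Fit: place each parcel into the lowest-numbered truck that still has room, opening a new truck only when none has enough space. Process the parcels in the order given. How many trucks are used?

6

truck 1: place 98 kg, 402 kg left
truck 1: place 312 kg, 90 kg left
truck 2: place 292 kg, 208 kg left
truck 1: place 82 kg, 8 kg left
truck 3: place 310 kg, 190 kg left
truck 2: place 137 kg, 71 kg left
truck 2: place 49 kg, 22 kg left
truck 3: place 96 kg, 94 kg left
truck 4: place 252 kg, 248 kg left
truck 5: place 257 kg, 243 kg left
truck 3: place 75 kg, 19 kg left
truck 6: place 349 kg, 151 kg left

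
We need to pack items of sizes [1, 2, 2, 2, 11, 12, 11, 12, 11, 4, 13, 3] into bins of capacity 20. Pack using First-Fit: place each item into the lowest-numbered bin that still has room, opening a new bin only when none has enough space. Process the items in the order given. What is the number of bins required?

bin 1: place 1, 19 left
bin 1: place 2, 17 left
bin 1: place 2, 15 left
bin 1: place 2, 13 left
bin 1: place 11, 2 left
bin 2: place 12, 8 left
bin 3: place 11, 9 left
bin 4: place 12, 8 left
bin 5: place 11, 9 left
bin 2: place 4, 4 left
bin 6: place 13, 7 left
bin 2: place 3, 1 left

6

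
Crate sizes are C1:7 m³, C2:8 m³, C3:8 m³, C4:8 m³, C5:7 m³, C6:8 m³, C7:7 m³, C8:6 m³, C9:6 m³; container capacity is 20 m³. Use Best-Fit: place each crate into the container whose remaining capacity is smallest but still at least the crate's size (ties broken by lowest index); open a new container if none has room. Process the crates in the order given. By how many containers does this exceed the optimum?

0

Best-Fit: [7,8] [8,8] [7,8] [7,6,6] → 4 containers.
Total size 65 m³; any packing needs at least ⌈65/20⌉ = 4 containers.
So 4 is already optimal.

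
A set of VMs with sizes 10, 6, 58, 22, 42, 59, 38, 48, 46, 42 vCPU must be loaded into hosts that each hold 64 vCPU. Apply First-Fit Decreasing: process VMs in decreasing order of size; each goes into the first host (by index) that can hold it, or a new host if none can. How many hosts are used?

Sorted descending: 59, 58, 48, 46, 42, 42, 38, 22, 10, 6.
59 vCPU → host 1 (remaining 5 vCPU)
58 vCPU → host 2 (remaining 6 vCPU)
48 vCPU → host 3 (remaining 16 vCPU)
46 vCPU → host 4 (remaining 18 vCPU)
42 vCPU → host 5 (remaining 22 vCPU)
42 vCPU → host 6 (remaining 22 vCPU)
38 vCPU → host 7 (remaining 26 vCPU)
22 vCPU → host 5 (remaining 0 vCPU)
10 vCPU → host 3 (remaining 6 vCPU)
6 vCPU → host 2 (remaining 0 vCPU)

7 hosts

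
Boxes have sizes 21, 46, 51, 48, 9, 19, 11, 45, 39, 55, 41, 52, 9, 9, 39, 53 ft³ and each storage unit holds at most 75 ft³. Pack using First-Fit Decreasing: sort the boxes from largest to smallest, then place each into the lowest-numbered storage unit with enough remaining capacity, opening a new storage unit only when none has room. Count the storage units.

Sorted descending: 55, 53, 52, 51, 48, 46, 45, 41, 39, 39, 21, 19, 11, 9, 9, 9.
55 ft³ → storage unit 1 (remaining 20 ft³)
53 ft³ → storage unit 2 (remaining 22 ft³)
52 ft³ → storage unit 3 (remaining 23 ft³)
51 ft³ → storage unit 4 (remaining 24 ft³)
48 ft³ → storage unit 5 (remaining 27 ft³)
46 ft³ → storage unit 6 (remaining 29 ft³)
45 ft³ → storage unit 7 (remaining 30 ft³)
41 ft³ → storage unit 8 (remaining 34 ft³)
39 ft³ → storage unit 9 (remaining 36 ft³)
39 ft³ → storage unit 10 (remaining 36 ft³)
21 ft³ → storage unit 2 (remaining 1 ft³)
19 ft³ → storage unit 1 (remaining 1 ft³)
11 ft³ → storage unit 3 (remaining 12 ft³)
9 ft³ → storage unit 3 (remaining 3 ft³)
9 ft³ → storage unit 4 (remaining 15 ft³)
9 ft³ → storage unit 4 (remaining 6 ft³)
Final storage units: [55,19] [53,21] [52,11,9] [51,9,9] [48] [46] [45] [41] [39] [39].

10 storage units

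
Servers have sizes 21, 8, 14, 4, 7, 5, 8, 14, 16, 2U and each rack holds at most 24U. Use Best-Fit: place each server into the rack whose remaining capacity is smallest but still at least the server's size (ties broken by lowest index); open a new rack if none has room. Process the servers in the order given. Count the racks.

Put 21U in rack 1; 3U remain.
Put 8U in rack 2; 16U remain.
Put 14U in rack 2; 2U remain.
Put 4U in rack 3; 20U remain.
Put 7U in rack 3; 13U remain.
Put 5U in rack 3; 8U remain.
Put 8U in rack 3; 0U remain.
Put 14U in rack 4; 10U remain.
Put 16U in rack 5; 8U remain.
Put 2U in rack 2; 0U remain.
Final racks: [21] [8,14,2] [4,7,5,8] [14] [16].

5 racks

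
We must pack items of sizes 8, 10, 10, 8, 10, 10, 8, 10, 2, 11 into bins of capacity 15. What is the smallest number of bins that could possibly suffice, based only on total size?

Total size = 8 + 10 + 10 + 8 + 10 + 10 + 8 + 10 + 2 + 11 = 87.
⌈87 / 15⌉ = 6.

6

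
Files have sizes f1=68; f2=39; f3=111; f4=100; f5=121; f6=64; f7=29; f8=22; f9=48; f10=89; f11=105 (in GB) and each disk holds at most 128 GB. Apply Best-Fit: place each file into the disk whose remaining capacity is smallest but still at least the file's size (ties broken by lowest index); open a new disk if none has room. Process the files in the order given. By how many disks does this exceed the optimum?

Best-Fit: [68,39] [111] [100,22] [121] [64,29] [48] [89] [105] → 8 disks.
Total size 796 GB; any packing needs at least ⌈796/128⌉ = 7 disks.
An optimal packing achieves that bound: [121] [111] [105,22] [100] [89,39] [68,48] [64,29] → 7 disks.
Excess: 8 − 7 = 1.

1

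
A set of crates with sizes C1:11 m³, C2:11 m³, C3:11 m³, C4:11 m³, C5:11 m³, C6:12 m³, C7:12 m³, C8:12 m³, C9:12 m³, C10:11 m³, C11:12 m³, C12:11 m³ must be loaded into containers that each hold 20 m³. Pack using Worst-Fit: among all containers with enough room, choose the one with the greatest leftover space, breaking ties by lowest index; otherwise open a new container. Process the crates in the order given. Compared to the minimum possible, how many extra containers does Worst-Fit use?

Worst-Fit: [11] [11] [11] [11] [11] [12] [12] [12] [12] [11] [12] [11] → 12 containers.
12 crates exceed 10 m³ (half the capacity), and no two of those can share a container, so at least 12 containers are needed.
So 12 is already optimal.

0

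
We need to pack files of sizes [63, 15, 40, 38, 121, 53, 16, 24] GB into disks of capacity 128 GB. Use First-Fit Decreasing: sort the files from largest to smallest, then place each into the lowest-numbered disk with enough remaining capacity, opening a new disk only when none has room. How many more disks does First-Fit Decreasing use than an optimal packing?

1

First-Fit Decreasing: [121] [63,53] [40,38,24,16] [15] → 4 disks.
Total size 370 GB; any packing needs at least ⌈370/128⌉ = 3 disks.
An optimal packing achieves that bound: [121] [63,40,24] [53,38,16,15] → 3 disks.
Excess: 4 − 3 = 1.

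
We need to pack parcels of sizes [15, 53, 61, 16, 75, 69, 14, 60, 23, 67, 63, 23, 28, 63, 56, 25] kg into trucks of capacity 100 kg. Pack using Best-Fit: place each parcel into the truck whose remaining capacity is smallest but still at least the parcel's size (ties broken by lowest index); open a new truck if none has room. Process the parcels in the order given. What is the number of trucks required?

9

15 kg → truck 1 (remaining 85 kg)
53 kg → truck 1 (remaining 32 kg)
61 kg → truck 2 (remaining 39 kg)
16 kg → truck 1 (remaining 16 kg)
75 kg → truck 3 (remaining 25 kg)
69 kg → truck 4 (remaining 31 kg)
14 kg → truck 1 (remaining 2 kg)
60 kg → truck 5 (remaining 40 kg)
23 kg → truck 3 (remaining 2 kg)
67 kg → truck 6 (remaining 33 kg)
63 kg → truck 7 (remaining 37 kg)
23 kg → truck 4 (remaining 8 kg)
28 kg → truck 6 (remaining 5 kg)
63 kg → truck 8 (remaining 37 kg)
56 kg → truck 9 (remaining 44 kg)
25 kg → truck 7 (remaining 12 kg)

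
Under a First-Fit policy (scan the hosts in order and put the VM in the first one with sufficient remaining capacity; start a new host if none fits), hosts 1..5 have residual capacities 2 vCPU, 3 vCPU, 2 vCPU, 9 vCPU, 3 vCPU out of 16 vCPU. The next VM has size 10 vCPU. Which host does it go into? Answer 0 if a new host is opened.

No host has ≥ 10 vCPU free, so a new host is opened.

0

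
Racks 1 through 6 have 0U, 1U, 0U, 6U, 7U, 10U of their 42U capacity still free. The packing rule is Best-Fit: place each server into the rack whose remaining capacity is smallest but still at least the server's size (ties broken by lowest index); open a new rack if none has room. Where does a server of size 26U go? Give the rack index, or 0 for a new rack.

0

No rack has ≥ 26U free, so a new rack is opened.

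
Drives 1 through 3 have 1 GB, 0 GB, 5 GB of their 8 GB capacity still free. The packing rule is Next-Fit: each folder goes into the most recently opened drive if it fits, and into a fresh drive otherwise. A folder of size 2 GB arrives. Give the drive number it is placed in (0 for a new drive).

Next-Fit only looks at drive 3, which has 5 GB free.
2 GB fits there.

3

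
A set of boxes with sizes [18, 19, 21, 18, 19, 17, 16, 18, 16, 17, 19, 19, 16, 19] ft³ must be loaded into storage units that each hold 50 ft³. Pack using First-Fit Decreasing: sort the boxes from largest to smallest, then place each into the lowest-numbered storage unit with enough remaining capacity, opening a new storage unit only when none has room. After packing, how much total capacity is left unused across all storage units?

98

Sorted descending: 21, 19, 19, 19, 19, 19, 18, 18, 18, 17, 17, 16, 16, 16.
21 ft³ → storage unit 1 (remaining 29 ft³)
19 ft³ → storage unit 1 (remaining 10 ft³)
19 ft³ → storage unit 2 (remaining 31 ft³)
19 ft³ → storage unit 2 (remaining 12 ft³)
19 ft³ → storage unit 3 (remaining 31 ft³)
19 ft³ → storage unit 3 (remaining 12 ft³)
18 ft³ → storage unit 4 (remaining 32 ft³)
18 ft³ → storage unit 4 (remaining 14 ft³)
18 ft³ → storage unit 5 (remaining 32 ft³)
17 ft³ → storage unit 5 (remaining 15 ft³)
17 ft³ → storage unit 6 (remaining 33 ft³)
16 ft³ → storage unit 6 (remaining 17 ft³)
16 ft³ → storage unit 6 (remaining 1 ft³)
16 ft³ → storage unit 7 (remaining 34 ft³)
7 storage units × 50 ft³ = 350 ft³; used 252 ft³; unused 98 ft³.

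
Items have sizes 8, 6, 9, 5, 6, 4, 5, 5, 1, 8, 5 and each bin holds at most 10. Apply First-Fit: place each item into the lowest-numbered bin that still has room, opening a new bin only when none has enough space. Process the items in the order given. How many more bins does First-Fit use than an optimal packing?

First-Fit: [8,1] [6,4] [9] [5,5] [6] [5,5] [8] → 7 bins.
Total size 62; any packing needs at least ⌈62/10⌉ = 7 bins.
So 7 is already optimal.

0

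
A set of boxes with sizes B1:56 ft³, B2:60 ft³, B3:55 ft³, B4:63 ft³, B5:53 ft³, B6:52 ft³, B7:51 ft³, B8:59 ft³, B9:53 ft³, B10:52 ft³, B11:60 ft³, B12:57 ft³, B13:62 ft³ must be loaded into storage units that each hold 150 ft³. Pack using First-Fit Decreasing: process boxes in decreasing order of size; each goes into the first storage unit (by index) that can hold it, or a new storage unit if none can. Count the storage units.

Sorted descending: 63, 62, 60, 60, 59, 57, 56, 55, 53, 53, 52, 52, 51.
Put 63 ft³ in storage unit 1; 87 ft³ remain.
Put 62 ft³ in storage unit 1; 25 ft³ remain.
Put 60 ft³ in storage unit 2; 90 ft³ remain.
Put 60 ft³ in storage unit 2; 30 ft³ remain.
Put 59 ft³ in storage unit 3; 91 ft³ remain.
Put 57 ft³ in storage unit 3; 34 ft³ remain.
Put 56 ft³ in storage unit 4; 94 ft³ remain.
Put 55 ft³ in storage unit 4; 39 ft³ remain.
Put 53 ft³ in storage unit 5; 97 ft³ remain.
Put 53 ft³ in storage unit 5; 44 ft³ remain.
Put 52 ft³ in storage unit 6; 98 ft³ remain.
Put 52 ft³ in storage unit 6; 46 ft³ remain.
Put 51 ft³ in storage unit 7; 99 ft³ remain.
Final storage units: [63,62] [60,60] [59,57] [56,55] [53,53] [52,52] [51].

7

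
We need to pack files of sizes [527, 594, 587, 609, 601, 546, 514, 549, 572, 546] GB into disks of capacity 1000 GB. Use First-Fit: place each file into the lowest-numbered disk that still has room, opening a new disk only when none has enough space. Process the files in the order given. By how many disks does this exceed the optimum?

0

First-Fit: [527] [594] [587] [609] [601] [546] [514] [549] [572] [546] → 10 disks.
10 files exceed 500 GB (half the capacity), and no two of those can share a disk, so at least 10 disks are needed.
So 10 is already optimal.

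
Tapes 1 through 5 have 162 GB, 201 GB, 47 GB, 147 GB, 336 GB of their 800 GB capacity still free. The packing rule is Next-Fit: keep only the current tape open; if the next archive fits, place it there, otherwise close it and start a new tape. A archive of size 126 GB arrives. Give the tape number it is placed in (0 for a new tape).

5

Next-Fit only looks at tape 5, which has 336 GB free.
126 GB fits there.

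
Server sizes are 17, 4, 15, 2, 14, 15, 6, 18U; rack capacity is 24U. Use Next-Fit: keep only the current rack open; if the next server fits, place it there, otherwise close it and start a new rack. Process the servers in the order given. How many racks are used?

17U → rack 1 (remaining 7U)
4U → rack 1 (remaining 3U)
15U → rack 2 (remaining 9U)
2U → rack 2 (remaining 7U)
14U → rack 3 (remaining 10U)
15U → rack 4 (remaining 9U)
6U → rack 4 (remaining 3U)
18U → rack 5 (remaining 6U)
Final racks: [17,4] [15,2] [14] [15,6] [18].

5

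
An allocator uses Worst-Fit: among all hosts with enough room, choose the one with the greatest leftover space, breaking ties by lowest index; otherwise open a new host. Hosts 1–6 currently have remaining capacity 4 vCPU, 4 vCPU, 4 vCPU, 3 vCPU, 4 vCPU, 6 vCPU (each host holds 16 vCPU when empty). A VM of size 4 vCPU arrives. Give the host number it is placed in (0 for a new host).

Hosts with room: host 1 (4 vCPU), host 2 (4 vCPU), host 3 (4 vCPU), host 5 (4 vCPU), host 6 (6 vCPU).
Most room is host 6 with 6 vCPU free.

6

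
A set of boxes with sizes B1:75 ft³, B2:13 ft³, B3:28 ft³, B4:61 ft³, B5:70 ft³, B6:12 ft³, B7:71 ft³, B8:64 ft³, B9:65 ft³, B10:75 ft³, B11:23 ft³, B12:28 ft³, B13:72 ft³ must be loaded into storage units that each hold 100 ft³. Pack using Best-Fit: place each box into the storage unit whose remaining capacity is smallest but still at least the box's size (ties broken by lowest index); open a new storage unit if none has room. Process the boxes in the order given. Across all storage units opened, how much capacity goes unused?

Put B1 (75 ft³) in storage unit 1; 25 ft³ remain.
Put B2 (13 ft³) in storage unit 1; 12 ft³ remain.
Put B3 (28 ft³) in storage unit 2; 72 ft³ remain.
Put B4 (61 ft³) in storage unit 2; 11 ft³ remain.
Put B5 (70 ft³) in storage unit 3; 30 ft³ remain.
Put B6 (12 ft³) in storage unit 1; 0 ft³ remain.
Put B7 (71 ft³) in storage unit 4; 29 ft³ remain.
Put B8 (64 ft³) in storage unit 5; 36 ft³ remain.
Put B9 (65 ft³) in storage unit 6; 35 ft³ remain.
Put B10 (75 ft³) in storage unit 7; 25 ft³ remain.
Put B11 (23 ft³) in storage unit 7; 2 ft³ remain.
Put B12 (28 ft³) in storage unit 4; 1 ft³ remain.
Put B13 (72 ft³) in storage unit 8; 28 ft³ remain.
8 storage units × 100 ft³ = 800 ft³; used 657 ft³; unused 143 ft³.

143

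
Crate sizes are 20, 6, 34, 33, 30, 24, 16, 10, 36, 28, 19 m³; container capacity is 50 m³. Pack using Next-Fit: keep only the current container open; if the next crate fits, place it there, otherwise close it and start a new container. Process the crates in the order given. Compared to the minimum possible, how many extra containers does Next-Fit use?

1

Next-Fit: [20,6] [34] [33] [30] [24,16,10] [36] [28,19] → 7 containers.
Total size 256 m³; any packing needs at least ⌈256/50⌉ = 6 containers.
An optimal packing achieves that bound: [36,10] [34,16] [33,6] [30,20] [28,19] [24] → 6 containers.
Excess: 7 − 6 = 1.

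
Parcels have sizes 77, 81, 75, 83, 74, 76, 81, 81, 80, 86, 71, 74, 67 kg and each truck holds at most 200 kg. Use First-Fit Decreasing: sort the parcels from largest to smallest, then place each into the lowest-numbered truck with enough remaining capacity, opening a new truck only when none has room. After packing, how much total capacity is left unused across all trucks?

Sorted descending: 86, 83, 81, 81, 81, 80, 77, 76, 75, 74, 74, 71, 67.
Put 86 kg in truck 1; 114 kg remain.
Put 83 kg in truck 1; 31 kg remain.
Put 81 kg in truck 2; 119 kg remain.
Put 81 kg in truck 2; 38 kg remain.
Put 81 kg in truck 3; 119 kg remain.
Put 80 kg in truck 3; 39 kg remain.
Put 77 kg in truck 4; 123 kg remain.
Put 76 kg in truck 4; 47 kg remain.
Put 75 kg in truck 5; 125 kg remain.
Put 74 kg in truck 5; 51 kg remain.
Put 74 kg in truck 6; 126 kg remain.
Put 71 kg in truck 6; 55 kg remain.
Put 67 kg in truck 7; 133 kg remain.
7 trucks × 200 kg = 1400 kg; used 1006 kg; unused 394 kg.

394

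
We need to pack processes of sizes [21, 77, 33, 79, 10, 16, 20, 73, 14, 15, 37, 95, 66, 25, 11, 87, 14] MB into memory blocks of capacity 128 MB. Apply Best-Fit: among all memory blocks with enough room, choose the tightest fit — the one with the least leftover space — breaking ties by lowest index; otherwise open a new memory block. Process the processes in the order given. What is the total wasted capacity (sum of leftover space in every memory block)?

75

21 MB → memory block 1 (remaining 107 MB)
77 MB → memory block 1 (remaining 30 MB)
33 MB → memory block 2 (remaining 95 MB)
79 MB → memory block 2 (remaining 16 MB)
10 MB → memory block 2 (remaining 6 MB)
16 MB → memory block 1 (remaining 14 MB)
20 MB → memory block 3 (remaining 108 MB)
73 MB → memory block 3 (remaining 35 MB)
14 MB → memory block 1 (remaining 0 MB)
15 MB → memory block 3 (remaining 20 MB)
37 MB → memory block 4 (remaining 91 MB)
95 MB → memory block 5 (remaining 33 MB)
66 MB → memory block 4 (remaining 25 MB)
25 MB → memory block 4 (remaining 0 MB)
11 MB → memory block 3 (remaining 9 MB)
87 MB → memory block 6 (remaining 41 MB)
14 MB → memory block 5 (remaining 19 MB)
6 memory blocks × 128 MB = 768 MB; used 693 MB; unused 75 MB.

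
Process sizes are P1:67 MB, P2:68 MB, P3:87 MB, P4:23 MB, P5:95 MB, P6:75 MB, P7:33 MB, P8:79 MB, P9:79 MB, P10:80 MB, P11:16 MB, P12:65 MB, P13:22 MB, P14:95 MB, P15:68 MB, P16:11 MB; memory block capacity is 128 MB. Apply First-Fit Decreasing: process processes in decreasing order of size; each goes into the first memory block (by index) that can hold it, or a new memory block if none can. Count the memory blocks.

11

Sorted descending: 95, 95, 87, 80, 79, 79, 75, 68, 68, 67, 65, 33, 23, 22, 16, 11.
95 MB → memory block 1 (remaining 33 MB)
95 MB → memory block 2 (remaining 33 MB)
87 MB → memory block 3 (remaining 41 MB)
80 MB → memory block 4 (remaining 48 MB)
79 MB → memory block 5 (remaining 49 MB)
79 MB → memory block 6 (remaining 49 MB)
75 MB → memory block 7 (remaining 53 MB)
68 MB → memory block 8 (remaining 60 MB)
68 MB → memory block 9 (remaining 60 MB)
67 MB → memory block 10 (remaining 61 MB)
65 MB → memory block 11 (remaining 63 MB)
33 MB → memory block 1 (remaining 0 MB)
23 MB → memory block 2 (remaining 10 MB)
22 MB → memory block 3 (remaining 19 MB)
16 MB → memory block 3 (remaining 3 MB)
11 MB → memory block 4 (remaining 37 MB)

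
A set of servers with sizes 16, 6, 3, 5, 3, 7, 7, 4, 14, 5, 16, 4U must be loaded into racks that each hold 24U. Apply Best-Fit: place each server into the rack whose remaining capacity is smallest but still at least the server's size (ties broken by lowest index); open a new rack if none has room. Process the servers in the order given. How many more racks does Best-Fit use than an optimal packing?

Best-Fit: [16,6] [3,5,3,7,4] [7,14] [5,16] [4] → 5 racks.
Total size 90U; any packing needs at least ⌈90/24⌉ = 4 racks.
An optimal packing achieves that bound: [16,7] [16,7] [14,6,4] [5,5,4,3,3] → 4 racks.
Excess: 5 − 4 = 1.

1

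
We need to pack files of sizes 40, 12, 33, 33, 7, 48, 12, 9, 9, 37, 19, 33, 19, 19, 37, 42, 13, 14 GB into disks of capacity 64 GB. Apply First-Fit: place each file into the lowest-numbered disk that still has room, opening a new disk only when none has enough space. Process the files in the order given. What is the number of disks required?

Put 40 GB in disk 1; 24 GB remain.
Put 12 GB in disk 1; 12 GB remain.
Put 33 GB in disk 2; 31 GB remain.
Put 33 GB in disk 3; 31 GB remain.
Put 7 GB in disk 1; 5 GB remain.
Put 48 GB in disk 4; 16 GB remain.
Put 12 GB in disk 2; 19 GB remain.
Put 9 GB in disk 2; 10 GB remain.
Put 9 GB in disk 2; 1 GB remain.
Put 37 GB in disk 5; 27 GB remain.
Put 19 GB in disk 3; 12 GB remain.
Put 33 GB in disk 6; 31 GB remain.
Put 19 GB in disk 5; 8 GB remain.
Put 19 GB in disk 6; 12 GB remain.
Put 37 GB in disk 7; 27 GB remain.
Put 42 GB in disk 8; 22 GB remain.
Put 13 GB in disk 4; 3 GB remain.
Put 14 GB in disk 7; 13 GB remain.

8 disks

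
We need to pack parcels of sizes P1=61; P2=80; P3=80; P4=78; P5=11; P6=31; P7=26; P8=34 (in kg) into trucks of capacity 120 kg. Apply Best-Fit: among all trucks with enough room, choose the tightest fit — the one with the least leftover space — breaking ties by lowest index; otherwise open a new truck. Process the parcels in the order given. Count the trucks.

4

P1 (61 kg) → truck 1 (remaining 59 kg)
P2 (80 kg) → truck 2 (remaining 40 kg)
P3 (80 kg) → truck 3 (remaining 40 kg)
P4 (78 kg) → truck 4 (remaining 42 kg)
P5 (11 kg) → truck 2 (remaining 29 kg)
P6 (31 kg) → truck 3 (remaining 9 kg)
P7 (26 kg) → truck 2 (remaining 3 kg)
P8 (34 kg) → truck 4 (remaining 8 kg)
Final trucks: [61] [80,11,26] [80,31] [78,34].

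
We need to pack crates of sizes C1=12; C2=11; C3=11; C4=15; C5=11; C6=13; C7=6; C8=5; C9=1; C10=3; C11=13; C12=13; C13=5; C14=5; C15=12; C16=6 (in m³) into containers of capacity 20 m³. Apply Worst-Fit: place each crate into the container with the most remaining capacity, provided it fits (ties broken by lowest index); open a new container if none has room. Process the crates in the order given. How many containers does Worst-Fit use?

C1 (12 m³) → container 1 (remaining 8 m³)
C2 (11 m³) → container 2 (remaining 9 m³)
C3 (11 m³) → container 3 (remaining 9 m³)
C4 (15 m³) → container 4 (remaining 5 m³)
C5 (11 m³) → container 5 (remaining 9 m³)
C6 (13 m³) → container 6 (remaining 7 m³)
C7 (6 m³) → container 2 (remaining 3 m³)
C8 (5 m³) → container 3 (remaining 4 m³)
C9 (1 m³) → container 5 (remaining 8 m³)
C10 (3 m³) → container 1 (remaining 5 m³)
C11 (13 m³) → container 7 (remaining 7 m³)
C12 (13 m³) → container 8 (remaining 7 m³)
C13 (5 m³) → container 5 (remaining 3 m³)
C14 (5 m³) → container 6 (remaining 2 m³)
C15 (12 m³) → container 9 (remaining 8 m³)
C16 (6 m³) → container 9 (remaining 2 m³)
Final containers: [12,3] [11,6] [11,5] [15] [11,1,5] [13,5] [13] [13] [12,6].

9 containers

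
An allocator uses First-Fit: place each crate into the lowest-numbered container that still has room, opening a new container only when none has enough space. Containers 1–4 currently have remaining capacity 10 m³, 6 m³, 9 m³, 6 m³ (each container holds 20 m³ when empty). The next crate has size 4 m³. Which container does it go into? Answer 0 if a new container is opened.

1

Containers with room: container 1 (10 m³), container 2 (6 m³), container 3 (9 m³), container 4 (6 m³).
The first with room is container 1.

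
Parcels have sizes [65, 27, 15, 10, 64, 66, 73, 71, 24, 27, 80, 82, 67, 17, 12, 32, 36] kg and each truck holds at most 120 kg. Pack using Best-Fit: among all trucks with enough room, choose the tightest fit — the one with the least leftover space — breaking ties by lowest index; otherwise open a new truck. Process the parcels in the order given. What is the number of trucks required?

Put 65 kg in truck 1; 55 kg remain.
Put 27 kg in truck 1; 28 kg remain.
Put 15 kg in truck 1; 13 kg remain.
Put 10 kg in truck 1; 3 kg remain.
Put 64 kg in truck 2; 56 kg remain.
Put 66 kg in truck 3; 54 kg remain.
Put 73 kg in truck 4; 47 kg remain.
Put 71 kg in truck 5; 49 kg remain.
Put 24 kg in truck 4; 23 kg remain.
Put 27 kg in truck 5; 22 kg remain.
Put 80 kg in truck 6; 40 kg remain.
Put 82 kg in truck 7; 38 kg remain.
Put 67 kg in truck 8; 53 kg remain.
Put 17 kg in truck 5; 5 kg remain.
Put 12 kg in truck 4; 11 kg remain.
Put 32 kg in truck 7; 6 kg remain.
Put 36 kg in truck 6; 4 kg remain.
Final trucks: [65,27,15,10] [64] [66] [73,24,12] [71,27,17] [80,36] [82,32] [67].

8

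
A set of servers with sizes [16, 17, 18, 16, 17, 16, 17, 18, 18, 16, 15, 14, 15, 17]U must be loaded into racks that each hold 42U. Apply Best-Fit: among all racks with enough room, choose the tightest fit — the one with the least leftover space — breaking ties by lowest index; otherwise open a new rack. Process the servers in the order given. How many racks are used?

7

rack 1: place 16U, 26U left
rack 1: place 17U, 9U left
rack 2: place 18U, 24U left
rack 2: place 16U, 8U left
rack 3: place 17U, 25U left
rack 3: place 16U, 9U left
rack 4: place 17U, 25U left
rack 4: place 18U, 7U left
rack 5: place 18U, 24U left
rack 5: place 16U, 8U left
rack 6: place 15U, 27U left
rack 6: place 14U, 13U left
rack 7: place 15U, 27U left
rack 7: place 17U, 10U left
Final racks: [16,17] [18,16] [17,16] [17,18] [18,16] [15,14] [15,17].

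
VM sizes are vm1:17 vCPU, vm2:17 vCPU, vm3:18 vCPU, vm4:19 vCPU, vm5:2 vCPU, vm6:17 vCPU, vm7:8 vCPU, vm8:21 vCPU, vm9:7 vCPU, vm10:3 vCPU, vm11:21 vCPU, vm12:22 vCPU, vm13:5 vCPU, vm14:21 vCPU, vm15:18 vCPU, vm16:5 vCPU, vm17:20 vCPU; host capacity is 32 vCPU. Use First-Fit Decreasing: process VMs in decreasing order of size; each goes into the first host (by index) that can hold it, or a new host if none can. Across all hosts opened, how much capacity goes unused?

Sorted descending: 22, 21, 21, 21, 20, 19, 18, 18, 17, 17, 17, 8, 7, 5, 5, 3, 2.
22 vCPU → host 1 (remaining 10 vCPU)
21 vCPU → host 2 (remaining 11 vCPU)
21 vCPU → host 3 (remaining 11 vCPU)
21 vCPU → host 4 (remaining 11 vCPU)
20 vCPU → host 5 (remaining 12 vCPU)
19 vCPU → host 6 (remaining 13 vCPU)
18 vCPU → host 7 (remaining 14 vCPU)
18 vCPU → host 8 (remaining 14 vCPU)
17 vCPU → host 9 (remaining 15 vCPU)
17 vCPU → host 10 (remaining 15 vCPU)
17 vCPU → host 11 (remaining 15 vCPU)
8 vCPU → host 1 (remaining 2 vCPU)
7 vCPU → host 2 (remaining 4 vCPU)
5 vCPU → host 3 (remaining 6 vCPU)
5 vCPU → host 3 (remaining 1 vCPU)
3 vCPU → host 2 (remaining 1 vCPU)
2 vCPU → host 1 (remaining 0 vCPU)
11 hosts × 32 vCPU = 352 vCPU; used 241 vCPU; unused 111 vCPU.

111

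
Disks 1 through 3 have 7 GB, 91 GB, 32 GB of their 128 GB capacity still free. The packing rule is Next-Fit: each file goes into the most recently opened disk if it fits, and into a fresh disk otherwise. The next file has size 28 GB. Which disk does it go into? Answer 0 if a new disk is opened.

3

Next-Fit only looks at disk 3, which has 32 GB free.
28 GB fits there.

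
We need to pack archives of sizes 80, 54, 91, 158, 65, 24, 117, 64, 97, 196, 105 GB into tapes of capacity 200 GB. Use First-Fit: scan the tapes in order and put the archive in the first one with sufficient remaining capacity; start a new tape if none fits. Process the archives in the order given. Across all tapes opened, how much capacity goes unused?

Put 80 GB in tape 1; 120 GB remain.
Put 54 GB in tape 1; 66 GB remain.
Put 91 GB in tape 2; 109 GB remain.
Put 158 GB in tape 3; 42 GB remain.
Put 65 GB in tape 1; 1 GB remain.
Put 24 GB in tape 2; 85 GB remain.
Put 117 GB in tape 4; 83 GB remain.
Put 64 GB in tape 2; 21 GB remain.
Put 97 GB in tape 5; 103 GB remain.
Put 196 GB in tape 6; 4 GB remain.
Put 105 GB in tape 7; 95 GB remain.
7 tapes × 200 GB = 1400 GB; used 1051 GB; unused 349 GB.

349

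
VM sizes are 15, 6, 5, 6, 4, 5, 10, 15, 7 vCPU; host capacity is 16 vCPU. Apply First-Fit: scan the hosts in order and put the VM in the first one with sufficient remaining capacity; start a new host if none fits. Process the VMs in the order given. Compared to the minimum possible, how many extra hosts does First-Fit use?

1

First-Fit: [15] [6,5,4] [6,5] [10] [15] [7] → 6 hosts.
Total size 73 vCPU; any packing needs at least ⌈73/16⌉ = 5 hosts.
An optimal packing achieves that bound: [15] [15] [10,6] [7,6] [5,5,4] → 5 hosts.
Excess: 6 − 5 = 1.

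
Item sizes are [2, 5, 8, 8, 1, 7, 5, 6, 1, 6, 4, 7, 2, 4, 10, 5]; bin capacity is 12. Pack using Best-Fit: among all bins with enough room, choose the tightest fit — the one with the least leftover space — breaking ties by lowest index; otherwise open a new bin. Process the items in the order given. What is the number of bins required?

7

bin 1: place 2, 10 left
bin 1: place 5, 5 left
bin 2: place 8, 4 left
bin 3: place 8, 4 left
bin 2: place 1, 3 left
bin 4: place 7, 5 left
bin 1: place 5, 0 left
bin 5: place 6, 6 left
bin 2: place 1, 2 left
bin 5: place 6, 0 left
bin 3: place 4, 0 left
bin 6: place 7, 5 left
bin 2: place 2, 0 left
bin 4: place 4, 1 left
bin 7: place 10, 2 left
bin 6: place 5, 0 left
Final bins: [2,5,5] [8,1,1,2] [8,4] [7,4] [6,6] [7,5] [10].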